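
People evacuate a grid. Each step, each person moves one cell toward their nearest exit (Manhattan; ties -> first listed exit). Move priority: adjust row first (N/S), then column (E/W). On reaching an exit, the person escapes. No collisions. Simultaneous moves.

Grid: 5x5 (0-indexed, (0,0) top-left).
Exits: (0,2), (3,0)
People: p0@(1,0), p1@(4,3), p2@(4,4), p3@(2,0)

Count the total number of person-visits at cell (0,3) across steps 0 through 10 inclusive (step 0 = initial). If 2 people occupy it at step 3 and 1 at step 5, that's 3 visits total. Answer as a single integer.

Step 0: p0@(1,0) p1@(4,3) p2@(4,4) p3@(2,0) -> at (0,3): 0 [-], cum=0
Step 1: p0@(2,0) p1@(3,3) p2@(3,4) p3@ESC -> at (0,3): 0 [-], cum=0
Step 2: p0@ESC p1@(3,2) p2@(3,3) p3@ESC -> at (0,3): 0 [-], cum=0
Step 3: p0@ESC p1@(3,1) p2@(3,2) p3@ESC -> at (0,3): 0 [-], cum=0
Step 4: p0@ESC p1@ESC p2@(3,1) p3@ESC -> at (0,3): 0 [-], cum=0
Step 5: p0@ESC p1@ESC p2@ESC p3@ESC -> at (0,3): 0 [-], cum=0
Total visits = 0

Answer: 0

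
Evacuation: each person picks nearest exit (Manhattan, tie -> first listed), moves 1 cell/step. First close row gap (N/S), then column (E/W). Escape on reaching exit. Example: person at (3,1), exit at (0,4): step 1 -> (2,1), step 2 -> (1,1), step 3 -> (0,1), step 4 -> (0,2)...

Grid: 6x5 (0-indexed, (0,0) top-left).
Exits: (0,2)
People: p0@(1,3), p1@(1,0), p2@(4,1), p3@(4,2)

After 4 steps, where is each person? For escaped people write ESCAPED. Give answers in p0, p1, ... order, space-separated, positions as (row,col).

Step 1: p0:(1,3)->(0,3) | p1:(1,0)->(0,0) | p2:(4,1)->(3,1) | p3:(4,2)->(3,2)
Step 2: p0:(0,3)->(0,2)->EXIT | p1:(0,0)->(0,1) | p2:(3,1)->(2,1) | p3:(3,2)->(2,2)
Step 3: p0:escaped | p1:(0,1)->(0,2)->EXIT | p2:(2,1)->(1,1) | p3:(2,2)->(1,2)
Step 4: p0:escaped | p1:escaped | p2:(1,1)->(0,1) | p3:(1,2)->(0,2)->EXIT

ESCAPED ESCAPED (0,1) ESCAPED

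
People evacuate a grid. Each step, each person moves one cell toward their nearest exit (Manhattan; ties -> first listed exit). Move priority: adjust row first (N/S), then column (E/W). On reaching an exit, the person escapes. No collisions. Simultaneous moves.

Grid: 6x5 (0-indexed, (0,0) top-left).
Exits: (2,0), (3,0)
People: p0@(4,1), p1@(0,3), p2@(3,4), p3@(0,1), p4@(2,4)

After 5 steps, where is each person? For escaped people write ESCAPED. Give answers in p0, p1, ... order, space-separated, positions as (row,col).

Step 1: p0:(4,1)->(3,1) | p1:(0,3)->(1,3) | p2:(3,4)->(3,3) | p3:(0,1)->(1,1) | p4:(2,4)->(2,3)
Step 2: p0:(3,1)->(3,0)->EXIT | p1:(1,3)->(2,3) | p2:(3,3)->(3,2) | p3:(1,1)->(2,1) | p4:(2,3)->(2,2)
Step 3: p0:escaped | p1:(2,3)->(2,2) | p2:(3,2)->(3,1) | p3:(2,1)->(2,0)->EXIT | p4:(2,2)->(2,1)
Step 4: p0:escaped | p1:(2,2)->(2,1) | p2:(3,1)->(3,0)->EXIT | p3:escaped | p4:(2,1)->(2,0)->EXIT
Step 5: p0:escaped | p1:(2,1)->(2,0)->EXIT | p2:escaped | p3:escaped | p4:escaped

ESCAPED ESCAPED ESCAPED ESCAPED ESCAPED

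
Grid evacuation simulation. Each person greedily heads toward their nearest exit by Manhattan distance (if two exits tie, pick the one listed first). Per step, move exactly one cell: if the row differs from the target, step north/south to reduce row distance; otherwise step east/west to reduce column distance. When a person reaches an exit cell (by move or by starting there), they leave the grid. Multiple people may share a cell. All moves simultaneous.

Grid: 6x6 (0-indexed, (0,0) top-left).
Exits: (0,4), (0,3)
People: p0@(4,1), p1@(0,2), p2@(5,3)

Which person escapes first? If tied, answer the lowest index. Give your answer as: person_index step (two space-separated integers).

Answer: 1 1

Derivation:
Step 1: p0:(4,1)->(3,1) | p1:(0,2)->(0,3)->EXIT | p2:(5,3)->(4,3)
Step 2: p0:(3,1)->(2,1) | p1:escaped | p2:(4,3)->(3,3)
Step 3: p0:(2,1)->(1,1) | p1:escaped | p2:(3,3)->(2,3)
Step 4: p0:(1,1)->(0,1) | p1:escaped | p2:(2,3)->(1,3)
Step 5: p0:(0,1)->(0,2) | p1:escaped | p2:(1,3)->(0,3)->EXIT
Step 6: p0:(0,2)->(0,3)->EXIT | p1:escaped | p2:escaped
Exit steps: [6, 1, 5]
First to escape: p1 at step 1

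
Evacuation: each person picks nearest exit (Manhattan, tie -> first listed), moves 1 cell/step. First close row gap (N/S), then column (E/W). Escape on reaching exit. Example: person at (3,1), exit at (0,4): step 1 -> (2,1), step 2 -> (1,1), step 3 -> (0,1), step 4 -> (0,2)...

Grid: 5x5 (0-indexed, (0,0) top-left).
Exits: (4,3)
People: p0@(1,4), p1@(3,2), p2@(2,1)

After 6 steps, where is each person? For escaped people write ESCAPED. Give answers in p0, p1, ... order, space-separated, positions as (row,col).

Step 1: p0:(1,4)->(2,4) | p1:(3,2)->(4,2) | p2:(2,1)->(3,1)
Step 2: p0:(2,4)->(3,4) | p1:(4,2)->(4,3)->EXIT | p2:(3,1)->(4,1)
Step 3: p0:(3,4)->(4,4) | p1:escaped | p2:(4,1)->(4,2)
Step 4: p0:(4,4)->(4,3)->EXIT | p1:escaped | p2:(4,2)->(4,3)->EXIT

ESCAPED ESCAPED ESCAPED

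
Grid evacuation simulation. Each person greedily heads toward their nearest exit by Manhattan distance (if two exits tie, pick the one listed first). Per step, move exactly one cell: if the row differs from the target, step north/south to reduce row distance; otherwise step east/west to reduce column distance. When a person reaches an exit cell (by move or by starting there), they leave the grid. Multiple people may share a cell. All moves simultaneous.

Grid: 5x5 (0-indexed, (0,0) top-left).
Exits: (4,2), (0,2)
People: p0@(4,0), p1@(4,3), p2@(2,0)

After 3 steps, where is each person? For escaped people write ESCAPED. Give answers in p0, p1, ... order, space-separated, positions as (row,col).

Step 1: p0:(4,0)->(4,1) | p1:(4,3)->(4,2)->EXIT | p2:(2,0)->(3,0)
Step 2: p0:(4,1)->(4,2)->EXIT | p1:escaped | p2:(3,0)->(4,0)
Step 3: p0:escaped | p1:escaped | p2:(4,0)->(4,1)

ESCAPED ESCAPED (4,1)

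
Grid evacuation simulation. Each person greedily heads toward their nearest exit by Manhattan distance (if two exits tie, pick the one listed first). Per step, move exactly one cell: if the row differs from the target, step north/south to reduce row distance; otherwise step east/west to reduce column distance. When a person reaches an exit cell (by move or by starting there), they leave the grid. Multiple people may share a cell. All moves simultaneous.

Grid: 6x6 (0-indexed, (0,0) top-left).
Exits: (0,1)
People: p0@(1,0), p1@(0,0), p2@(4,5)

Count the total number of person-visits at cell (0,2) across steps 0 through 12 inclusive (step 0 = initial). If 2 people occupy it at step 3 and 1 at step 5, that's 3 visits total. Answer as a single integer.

Answer: 1

Derivation:
Step 0: p0@(1,0) p1@(0,0) p2@(4,5) -> at (0,2): 0 [-], cum=0
Step 1: p0@(0,0) p1@ESC p2@(3,5) -> at (0,2): 0 [-], cum=0
Step 2: p0@ESC p1@ESC p2@(2,5) -> at (0,2): 0 [-], cum=0
Step 3: p0@ESC p1@ESC p2@(1,5) -> at (0,2): 0 [-], cum=0
Step 4: p0@ESC p1@ESC p2@(0,5) -> at (0,2): 0 [-], cum=0
Step 5: p0@ESC p1@ESC p2@(0,4) -> at (0,2): 0 [-], cum=0
Step 6: p0@ESC p1@ESC p2@(0,3) -> at (0,2): 0 [-], cum=0
Step 7: p0@ESC p1@ESC p2@(0,2) -> at (0,2): 1 [p2], cum=1
Step 8: p0@ESC p1@ESC p2@ESC -> at (0,2): 0 [-], cum=1
Total visits = 1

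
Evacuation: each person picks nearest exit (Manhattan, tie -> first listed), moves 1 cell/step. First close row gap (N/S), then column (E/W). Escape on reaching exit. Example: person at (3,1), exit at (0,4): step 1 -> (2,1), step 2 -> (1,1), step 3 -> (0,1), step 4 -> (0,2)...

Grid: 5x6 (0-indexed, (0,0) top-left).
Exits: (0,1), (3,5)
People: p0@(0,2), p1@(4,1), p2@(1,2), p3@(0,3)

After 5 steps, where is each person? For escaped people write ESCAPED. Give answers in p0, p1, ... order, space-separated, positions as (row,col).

Step 1: p0:(0,2)->(0,1)->EXIT | p1:(4,1)->(3,1) | p2:(1,2)->(0,2) | p3:(0,3)->(0,2)
Step 2: p0:escaped | p1:(3,1)->(2,1) | p2:(0,2)->(0,1)->EXIT | p3:(0,2)->(0,1)->EXIT
Step 3: p0:escaped | p1:(2,1)->(1,1) | p2:escaped | p3:escaped
Step 4: p0:escaped | p1:(1,1)->(0,1)->EXIT | p2:escaped | p3:escaped

ESCAPED ESCAPED ESCAPED ESCAPED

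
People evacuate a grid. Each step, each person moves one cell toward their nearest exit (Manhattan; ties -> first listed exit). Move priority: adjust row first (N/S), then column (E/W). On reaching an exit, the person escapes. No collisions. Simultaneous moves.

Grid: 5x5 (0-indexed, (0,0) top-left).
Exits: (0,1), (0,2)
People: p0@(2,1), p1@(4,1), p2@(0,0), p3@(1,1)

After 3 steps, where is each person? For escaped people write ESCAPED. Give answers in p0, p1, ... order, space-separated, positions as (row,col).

Step 1: p0:(2,1)->(1,1) | p1:(4,1)->(3,1) | p2:(0,0)->(0,1)->EXIT | p3:(1,1)->(0,1)->EXIT
Step 2: p0:(1,1)->(0,1)->EXIT | p1:(3,1)->(2,1) | p2:escaped | p3:escaped
Step 3: p0:escaped | p1:(2,1)->(1,1) | p2:escaped | p3:escaped

ESCAPED (1,1) ESCAPED ESCAPED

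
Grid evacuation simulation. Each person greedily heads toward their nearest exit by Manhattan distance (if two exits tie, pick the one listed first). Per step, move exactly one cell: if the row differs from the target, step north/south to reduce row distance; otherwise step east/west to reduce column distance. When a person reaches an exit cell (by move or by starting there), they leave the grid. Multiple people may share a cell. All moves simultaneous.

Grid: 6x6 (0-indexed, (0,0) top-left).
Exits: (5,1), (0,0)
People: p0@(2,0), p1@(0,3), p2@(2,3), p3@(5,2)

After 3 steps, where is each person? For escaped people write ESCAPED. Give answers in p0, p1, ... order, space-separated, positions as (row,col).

Step 1: p0:(2,0)->(1,0) | p1:(0,3)->(0,2) | p2:(2,3)->(3,3) | p3:(5,2)->(5,1)->EXIT
Step 2: p0:(1,0)->(0,0)->EXIT | p1:(0,2)->(0,1) | p2:(3,3)->(4,3) | p3:escaped
Step 3: p0:escaped | p1:(0,1)->(0,0)->EXIT | p2:(4,3)->(5,3) | p3:escaped

ESCAPED ESCAPED (5,3) ESCAPED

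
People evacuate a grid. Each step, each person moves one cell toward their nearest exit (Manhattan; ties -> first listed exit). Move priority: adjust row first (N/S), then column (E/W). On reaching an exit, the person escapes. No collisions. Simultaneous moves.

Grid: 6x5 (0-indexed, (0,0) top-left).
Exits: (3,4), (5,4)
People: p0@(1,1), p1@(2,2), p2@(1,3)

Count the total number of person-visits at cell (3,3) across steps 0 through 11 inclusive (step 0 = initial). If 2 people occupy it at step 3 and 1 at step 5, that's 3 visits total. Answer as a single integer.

Step 0: p0@(1,1) p1@(2,2) p2@(1,3) -> at (3,3): 0 [-], cum=0
Step 1: p0@(2,1) p1@(3,2) p2@(2,3) -> at (3,3): 0 [-], cum=0
Step 2: p0@(3,1) p1@(3,3) p2@(3,3) -> at (3,3): 2 [p1,p2], cum=2
Step 3: p0@(3,2) p1@ESC p2@ESC -> at (3,3): 0 [-], cum=2
Step 4: p0@(3,3) p1@ESC p2@ESC -> at (3,3): 1 [p0], cum=3
Step 5: p0@ESC p1@ESC p2@ESC -> at (3,3): 0 [-], cum=3
Total visits = 3

Answer: 3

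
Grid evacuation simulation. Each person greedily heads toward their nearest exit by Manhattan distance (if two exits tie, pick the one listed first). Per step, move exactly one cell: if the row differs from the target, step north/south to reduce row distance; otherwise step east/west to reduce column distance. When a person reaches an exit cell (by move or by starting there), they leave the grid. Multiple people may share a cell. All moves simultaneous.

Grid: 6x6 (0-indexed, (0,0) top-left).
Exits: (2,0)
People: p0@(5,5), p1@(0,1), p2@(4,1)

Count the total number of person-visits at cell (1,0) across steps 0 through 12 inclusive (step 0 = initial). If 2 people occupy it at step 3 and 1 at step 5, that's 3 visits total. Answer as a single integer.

Step 0: p0@(5,5) p1@(0,1) p2@(4,1) -> at (1,0): 0 [-], cum=0
Step 1: p0@(4,5) p1@(1,1) p2@(3,1) -> at (1,0): 0 [-], cum=0
Step 2: p0@(3,5) p1@(2,1) p2@(2,1) -> at (1,0): 0 [-], cum=0
Step 3: p0@(2,5) p1@ESC p2@ESC -> at (1,0): 0 [-], cum=0
Step 4: p0@(2,4) p1@ESC p2@ESC -> at (1,0): 0 [-], cum=0
Step 5: p0@(2,3) p1@ESC p2@ESC -> at (1,0): 0 [-], cum=0
Step 6: p0@(2,2) p1@ESC p2@ESC -> at (1,0): 0 [-], cum=0
Step 7: p0@(2,1) p1@ESC p2@ESC -> at (1,0): 0 [-], cum=0
Step 8: p0@ESC p1@ESC p2@ESC -> at (1,0): 0 [-], cum=0
Total visits = 0

Answer: 0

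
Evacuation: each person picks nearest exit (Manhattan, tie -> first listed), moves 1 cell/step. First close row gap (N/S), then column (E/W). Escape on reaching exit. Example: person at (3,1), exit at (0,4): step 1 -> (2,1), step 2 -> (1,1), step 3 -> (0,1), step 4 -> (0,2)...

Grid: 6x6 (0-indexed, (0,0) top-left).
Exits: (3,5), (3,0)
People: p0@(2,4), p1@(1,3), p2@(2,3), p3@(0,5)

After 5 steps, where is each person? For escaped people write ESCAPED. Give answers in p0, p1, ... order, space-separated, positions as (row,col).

Step 1: p0:(2,4)->(3,4) | p1:(1,3)->(2,3) | p2:(2,3)->(3,3) | p3:(0,5)->(1,5)
Step 2: p0:(3,4)->(3,5)->EXIT | p1:(2,3)->(3,3) | p2:(3,3)->(3,4) | p3:(1,5)->(2,5)
Step 3: p0:escaped | p1:(3,3)->(3,4) | p2:(3,4)->(3,5)->EXIT | p3:(2,5)->(3,5)->EXIT
Step 4: p0:escaped | p1:(3,4)->(3,5)->EXIT | p2:escaped | p3:escaped

ESCAPED ESCAPED ESCAPED ESCAPED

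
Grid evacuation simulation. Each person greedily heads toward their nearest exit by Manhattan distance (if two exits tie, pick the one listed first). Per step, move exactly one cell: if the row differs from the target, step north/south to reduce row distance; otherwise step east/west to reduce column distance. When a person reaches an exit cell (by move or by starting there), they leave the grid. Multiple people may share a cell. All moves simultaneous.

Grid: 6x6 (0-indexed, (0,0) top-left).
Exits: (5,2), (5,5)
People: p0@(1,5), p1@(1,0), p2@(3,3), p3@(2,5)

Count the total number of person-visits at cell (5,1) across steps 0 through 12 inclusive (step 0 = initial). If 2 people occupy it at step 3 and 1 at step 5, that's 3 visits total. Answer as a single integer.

Step 0: p0@(1,5) p1@(1,0) p2@(3,3) p3@(2,5) -> at (5,1): 0 [-], cum=0
Step 1: p0@(2,5) p1@(2,0) p2@(4,3) p3@(3,5) -> at (5,1): 0 [-], cum=0
Step 2: p0@(3,5) p1@(3,0) p2@(5,3) p3@(4,5) -> at (5,1): 0 [-], cum=0
Step 3: p0@(4,5) p1@(4,0) p2@ESC p3@ESC -> at (5,1): 0 [-], cum=0
Step 4: p0@ESC p1@(5,0) p2@ESC p3@ESC -> at (5,1): 0 [-], cum=0
Step 5: p0@ESC p1@(5,1) p2@ESC p3@ESC -> at (5,1): 1 [p1], cum=1
Step 6: p0@ESC p1@ESC p2@ESC p3@ESC -> at (5,1): 0 [-], cum=1
Total visits = 1

Answer: 1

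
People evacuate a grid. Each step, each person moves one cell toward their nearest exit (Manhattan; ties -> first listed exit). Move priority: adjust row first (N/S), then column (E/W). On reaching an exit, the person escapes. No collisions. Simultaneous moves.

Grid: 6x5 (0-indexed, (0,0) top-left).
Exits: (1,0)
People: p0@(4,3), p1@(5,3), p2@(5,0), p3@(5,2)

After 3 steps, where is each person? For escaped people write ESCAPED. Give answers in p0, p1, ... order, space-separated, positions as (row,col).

Step 1: p0:(4,3)->(3,3) | p1:(5,3)->(4,3) | p2:(5,0)->(4,0) | p3:(5,2)->(4,2)
Step 2: p0:(3,3)->(2,3) | p1:(4,3)->(3,3) | p2:(4,0)->(3,0) | p3:(4,2)->(3,2)
Step 3: p0:(2,3)->(1,3) | p1:(3,3)->(2,3) | p2:(3,0)->(2,0) | p3:(3,2)->(2,2)

(1,3) (2,3) (2,0) (2,2)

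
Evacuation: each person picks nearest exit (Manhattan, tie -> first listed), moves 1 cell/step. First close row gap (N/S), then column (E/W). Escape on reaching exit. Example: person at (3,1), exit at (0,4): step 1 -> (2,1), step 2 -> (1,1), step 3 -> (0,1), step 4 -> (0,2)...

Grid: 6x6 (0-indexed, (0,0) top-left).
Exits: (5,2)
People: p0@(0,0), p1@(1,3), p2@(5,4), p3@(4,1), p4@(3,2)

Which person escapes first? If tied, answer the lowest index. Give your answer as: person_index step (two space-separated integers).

Answer: 2 2

Derivation:
Step 1: p0:(0,0)->(1,0) | p1:(1,3)->(2,3) | p2:(5,4)->(5,3) | p3:(4,1)->(5,1) | p4:(3,2)->(4,2)
Step 2: p0:(1,0)->(2,0) | p1:(2,3)->(3,3) | p2:(5,3)->(5,2)->EXIT | p3:(5,1)->(5,2)->EXIT | p4:(4,2)->(5,2)->EXIT
Step 3: p0:(2,0)->(3,0) | p1:(3,3)->(4,3) | p2:escaped | p3:escaped | p4:escaped
Step 4: p0:(3,0)->(4,0) | p1:(4,3)->(5,3) | p2:escaped | p3:escaped | p4:escaped
Step 5: p0:(4,0)->(5,0) | p1:(5,3)->(5,2)->EXIT | p2:escaped | p3:escaped | p4:escaped
Step 6: p0:(5,0)->(5,1) | p1:escaped | p2:escaped | p3:escaped | p4:escaped
Step 7: p0:(5,1)->(5,2)->EXIT | p1:escaped | p2:escaped | p3:escaped | p4:escaped
Exit steps: [7, 5, 2, 2, 2]
First to escape: p2 at step 2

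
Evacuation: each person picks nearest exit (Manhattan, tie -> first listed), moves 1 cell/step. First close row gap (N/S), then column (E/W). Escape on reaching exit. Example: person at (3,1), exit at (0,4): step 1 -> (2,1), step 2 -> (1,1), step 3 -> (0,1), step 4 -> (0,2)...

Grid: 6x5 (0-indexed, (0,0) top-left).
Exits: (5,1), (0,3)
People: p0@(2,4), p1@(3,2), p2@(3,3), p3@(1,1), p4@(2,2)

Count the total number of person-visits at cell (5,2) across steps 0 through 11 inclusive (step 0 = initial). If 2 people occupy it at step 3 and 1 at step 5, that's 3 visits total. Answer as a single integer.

Answer: 1

Derivation:
Step 0: p0@(2,4) p1@(3,2) p2@(3,3) p3@(1,1) p4@(2,2) -> at (5,2): 0 [-], cum=0
Step 1: p0@(1,4) p1@(4,2) p2@(2,3) p3@(0,1) p4@(1,2) -> at (5,2): 0 [-], cum=0
Step 2: p0@(0,4) p1@(5,2) p2@(1,3) p3@(0,2) p4@(0,2) -> at (5,2): 1 [p1], cum=1
Step 3: p0@ESC p1@ESC p2@ESC p3@ESC p4@ESC -> at (5,2): 0 [-], cum=1
Total visits = 1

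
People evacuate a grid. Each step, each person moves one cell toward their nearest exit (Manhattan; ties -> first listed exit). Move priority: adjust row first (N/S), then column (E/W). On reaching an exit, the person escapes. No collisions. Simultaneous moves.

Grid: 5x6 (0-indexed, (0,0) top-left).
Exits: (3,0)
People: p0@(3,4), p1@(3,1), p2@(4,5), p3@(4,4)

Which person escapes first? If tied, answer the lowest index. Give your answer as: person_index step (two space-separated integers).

Step 1: p0:(3,4)->(3,3) | p1:(3,1)->(3,0)->EXIT | p2:(4,5)->(3,5) | p3:(4,4)->(3,4)
Step 2: p0:(3,3)->(3,2) | p1:escaped | p2:(3,5)->(3,4) | p3:(3,4)->(3,3)
Step 3: p0:(3,2)->(3,1) | p1:escaped | p2:(3,4)->(3,3) | p3:(3,3)->(3,2)
Step 4: p0:(3,1)->(3,0)->EXIT | p1:escaped | p2:(3,3)->(3,2) | p3:(3,2)->(3,1)
Step 5: p0:escaped | p1:escaped | p2:(3,2)->(3,1) | p3:(3,1)->(3,0)->EXIT
Step 6: p0:escaped | p1:escaped | p2:(3,1)->(3,0)->EXIT | p3:escaped
Exit steps: [4, 1, 6, 5]
First to escape: p1 at step 1

Answer: 1 1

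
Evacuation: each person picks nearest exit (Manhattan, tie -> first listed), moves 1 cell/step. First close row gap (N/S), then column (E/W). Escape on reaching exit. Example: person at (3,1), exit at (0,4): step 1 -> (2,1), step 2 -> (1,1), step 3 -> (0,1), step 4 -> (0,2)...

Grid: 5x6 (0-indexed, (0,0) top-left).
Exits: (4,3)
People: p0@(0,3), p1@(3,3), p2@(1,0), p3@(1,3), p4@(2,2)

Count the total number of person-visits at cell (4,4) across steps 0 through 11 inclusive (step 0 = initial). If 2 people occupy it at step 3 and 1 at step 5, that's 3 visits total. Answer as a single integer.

Answer: 0

Derivation:
Step 0: p0@(0,3) p1@(3,3) p2@(1,0) p3@(1,3) p4@(2,2) -> at (4,4): 0 [-], cum=0
Step 1: p0@(1,3) p1@ESC p2@(2,0) p3@(2,3) p4@(3,2) -> at (4,4): 0 [-], cum=0
Step 2: p0@(2,3) p1@ESC p2@(3,0) p3@(3,3) p4@(4,2) -> at (4,4): 0 [-], cum=0
Step 3: p0@(3,3) p1@ESC p2@(4,0) p3@ESC p4@ESC -> at (4,4): 0 [-], cum=0
Step 4: p0@ESC p1@ESC p2@(4,1) p3@ESC p4@ESC -> at (4,4): 0 [-], cum=0
Step 5: p0@ESC p1@ESC p2@(4,2) p3@ESC p4@ESC -> at (4,4): 0 [-], cum=0
Step 6: p0@ESC p1@ESC p2@ESC p3@ESC p4@ESC -> at (4,4): 0 [-], cum=0
Total visits = 0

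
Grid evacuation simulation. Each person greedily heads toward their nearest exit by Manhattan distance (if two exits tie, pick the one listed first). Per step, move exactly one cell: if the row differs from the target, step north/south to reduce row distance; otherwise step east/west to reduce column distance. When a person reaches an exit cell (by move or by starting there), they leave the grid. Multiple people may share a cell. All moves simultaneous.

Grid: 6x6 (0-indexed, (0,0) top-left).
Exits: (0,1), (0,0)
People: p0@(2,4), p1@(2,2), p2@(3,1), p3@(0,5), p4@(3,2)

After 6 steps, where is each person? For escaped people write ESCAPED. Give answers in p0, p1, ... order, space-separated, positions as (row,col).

Step 1: p0:(2,4)->(1,4) | p1:(2,2)->(1,2) | p2:(3,1)->(2,1) | p3:(0,5)->(0,4) | p4:(3,2)->(2,2)
Step 2: p0:(1,4)->(0,4) | p1:(1,2)->(0,2) | p2:(2,1)->(1,1) | p3:(0,4)->(0,3) | p4:(2,2)->(1,2)
Step 3: p0:(0,4)->(0,3) | p1:(0,2)->(0,1)->EXIT | p2:(1,1)->(0,1)->EXIT | p3:(0,3)->(0,2) | p4:(1,2)->(0,2)
Step 4: p0:(0,3)->(0,2) | p1:escaped | p2:escaped | p3:(0,2)->(0,1)->EXIT | p4:(0,2)->(0,1)->EXIT
Step 5: p0:(0,2)->(0,1)->EXIT | p1:escaped | p2:escaped | p3:escaped | p4:escaped

ESCAPED ESCAPED ESCAPED ESCAPED ESCAPED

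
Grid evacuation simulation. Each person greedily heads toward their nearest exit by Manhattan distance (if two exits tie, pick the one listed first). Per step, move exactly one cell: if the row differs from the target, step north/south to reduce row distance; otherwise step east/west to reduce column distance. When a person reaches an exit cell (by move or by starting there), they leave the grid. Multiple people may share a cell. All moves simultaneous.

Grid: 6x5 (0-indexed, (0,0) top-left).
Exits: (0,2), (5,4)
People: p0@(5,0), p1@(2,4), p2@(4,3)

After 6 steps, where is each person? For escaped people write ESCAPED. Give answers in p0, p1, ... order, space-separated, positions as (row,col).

Step 1: p0:(5,0)->(5,1) | p1:(2,4)->(3,4) | p2:(4,3)->(5,3)
Step 2: p0:(5,1)->(5,2) | p1:(3,4)->(4,4) | p2:(5,3)->(5,4)->EXIT
Step 3: p0:(5,2)->(5,3) | p1:(4,4)->(5,4)->EXIT | p2:escaped
Step 4: p0:(5,3)->(5,4)->EXIT | p1:escaped | p2:escaped

ESCAPED ESCAPED ESCAPED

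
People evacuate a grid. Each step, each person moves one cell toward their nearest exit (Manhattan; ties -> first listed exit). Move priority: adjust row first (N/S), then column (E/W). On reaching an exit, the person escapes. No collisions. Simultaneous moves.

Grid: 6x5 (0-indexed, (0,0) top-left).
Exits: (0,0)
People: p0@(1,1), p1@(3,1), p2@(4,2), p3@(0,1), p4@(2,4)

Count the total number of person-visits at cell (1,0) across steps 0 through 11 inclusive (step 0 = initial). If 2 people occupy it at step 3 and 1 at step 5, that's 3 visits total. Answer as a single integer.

Answer: 0

Derivation:
Step 0: p0@(1,1) p1@(3,1) p2@(4,2) p3@(0,1) p4@(2,4) -> at (1,0): 0 [-], cum=0
Step 1: p0@(0,1) p1@(2,1) p2@(3,2) p3@ESC p4@(1,4) -> at (1,0): 0 [-], cum=0
Step 2: p0@ESC p1@(1,1) p2@(2,2) p3@ESC p4@(0,4) -> at (1,0): 0 [-], cum=0
Step 3: p0@ESC p1@(0,1) p2@(1,2) p3@ESC p4@(0,3) -> at (1,0): 0 [-], cum=0
Step 4: p0@ESC p1@ESC p2@(0,2) p3@ESC p4@(0,2) -> at (1,0): 0 [-], cum=0
Step 5: p0@ESC p1@ESC p2@(0,1) p3@ESC p4@(0,1) -> at (1,0): 0 [-], cum=0
Step 6: p0@ESC p1@ESC p2@ESC p3@ESC p4@ESC -> at (1,0): 0 [-], cum=0
Total visits = 0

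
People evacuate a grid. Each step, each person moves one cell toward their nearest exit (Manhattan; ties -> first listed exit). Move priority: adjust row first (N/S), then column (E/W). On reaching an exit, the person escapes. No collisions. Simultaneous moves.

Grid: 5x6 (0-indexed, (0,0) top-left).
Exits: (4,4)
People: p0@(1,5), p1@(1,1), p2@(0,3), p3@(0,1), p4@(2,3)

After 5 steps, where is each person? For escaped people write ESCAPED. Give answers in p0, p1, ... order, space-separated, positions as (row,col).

Step 1: p0:(1,5)->(2,5) | p1:(1,1)->(2,1) | p2:(0,3)->(1,3) | p3:(0,1)->(1,1) | p4:(2,3)->(3,3)
Step 2: p0:(2,5)->(3,5) | p1:(2,1)->(3,1) | p2:(1,3)->(2,3) | p3:(1,1)->(2,1) | p4:(3,3)->(4,3)
Step 3: p0:(3,5)->(4,5) | p1:(3,1)->(4,1) | p2:(2,3)->(3,3) | p3:(2,1)->(3,1) | p4:(4,3)->(4,4)->EXIT
Step 4: p0:(4,5)->(4,4)->EXIT | p1:(4,1)->(4,2) | p2:(3,3)->(4,3) | p3:(3,1)->(4,1) | p4:escaped
Step 5: p0:escaped | p1:(4,2)->(4,3) | p2:(4,3)->(4,4)->EXIT | p3:(4,1)->(4,2) | p4:escaped

ESCAPED (4,3) ESCAPED (4,2) ESCAPED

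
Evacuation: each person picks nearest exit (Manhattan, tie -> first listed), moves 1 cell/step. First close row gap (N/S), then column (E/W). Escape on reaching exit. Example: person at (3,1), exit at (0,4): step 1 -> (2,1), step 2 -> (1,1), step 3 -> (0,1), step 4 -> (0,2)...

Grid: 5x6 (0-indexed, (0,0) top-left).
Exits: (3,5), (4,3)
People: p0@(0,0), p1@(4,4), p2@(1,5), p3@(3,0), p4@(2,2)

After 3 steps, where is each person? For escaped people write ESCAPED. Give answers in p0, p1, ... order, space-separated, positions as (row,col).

Step 1: p0:(0,0)->(1,0) | p1:(4,4)->(4,3)->EXIT | p2:(1,5)->(2,5) | p3:(3,0)->(4,0) | p4:(2,2)->(3,2)
Step 2: p0:(1,0)->(2,0) | p1:escaped | p2:(2,5)->(3,5)->EXIT | p3:(4,0)->(4,1) | p4:(3,2)->(4,2)
Step 3: p0:(2,0)->(3,0) | p1:escaped | p2:escaped | p3:(4,1)->(4,2) | p4:(4,2)->(4,3)->EXIT

(3,0) ESCAPED ESCAPED (4,2) ESCAPED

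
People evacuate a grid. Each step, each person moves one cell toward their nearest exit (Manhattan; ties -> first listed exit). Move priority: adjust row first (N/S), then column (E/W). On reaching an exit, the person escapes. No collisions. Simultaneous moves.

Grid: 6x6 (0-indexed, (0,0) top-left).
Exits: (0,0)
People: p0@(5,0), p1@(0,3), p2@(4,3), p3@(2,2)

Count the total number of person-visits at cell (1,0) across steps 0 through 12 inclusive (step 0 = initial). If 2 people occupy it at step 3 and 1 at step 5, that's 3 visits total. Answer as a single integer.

Answer: 1

Derivation:
Step 0: p0@(5,0) p1@(0,3) p2@(4,3) p3@(2,2) -> at (1,0): 0 [-], cum=0
Step 1: p0@(4,0) p1@(0,2) p2@(3,3) p3@(1,2) -> at (1,0): 0 [-], cum=0
Step 2: p0@(3,0) p1@(0,1) p2@(2,3) p3@(0,2) -> at (1,0): 0 [-], cum=0
Step 3: p0@(2,0) p1@ESC p2@(1,3) p3@(0,1) -> at (1,0): 0 [-], cum=0
Step 4: p0@(1,0) p1@ESC p2@(0,3) p3@ESC -> at (1,0): 1 [p0], cum=1
Step 5: p0@ESC p1@ESC p2@(0,2) p3@ESC -> at (1,0): 0 [-], cum=1
Step 6: p0@ESC p1@ESC p2@(0,1) p3@ESC -> at (1,0): 0 [-], cum=1
Step 7: p0@ESC p1@ESC p2@ESC p3@ESC -> at (1,0): 0 [-], cum=1
Total visits = 1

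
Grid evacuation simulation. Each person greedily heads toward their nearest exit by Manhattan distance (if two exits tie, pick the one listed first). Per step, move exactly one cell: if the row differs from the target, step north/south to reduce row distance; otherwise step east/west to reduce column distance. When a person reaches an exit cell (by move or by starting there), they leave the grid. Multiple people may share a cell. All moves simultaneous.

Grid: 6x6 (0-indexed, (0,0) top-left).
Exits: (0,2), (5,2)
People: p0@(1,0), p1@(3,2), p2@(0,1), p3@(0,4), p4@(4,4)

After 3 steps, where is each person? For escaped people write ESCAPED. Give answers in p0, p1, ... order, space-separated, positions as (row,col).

Step 1: p0:(1,0)->(0,0) | p1:(3,2)->(4,2) | p2:(0,1)->(0,2)->EXIT | p3:(0,4)->(0,3) | p4:(4,4)->(5,4)
Step 2: p0:(0,0)->(0,1) | p1:(4,2)->(5,2)->EXIT | p2:escaped | p3:(0,3)->(0,2)->EXIT | p4:(5,4)->(5,3)
Step 3: p0:(0,1)->(0,2)->EXIT | p1:escaped | p2:escaped | p3:escaped | p4:(5,3)->(5,2)->EXIT

ESCAPED ESCAPED ESCAPED ESCAPED ESCAPED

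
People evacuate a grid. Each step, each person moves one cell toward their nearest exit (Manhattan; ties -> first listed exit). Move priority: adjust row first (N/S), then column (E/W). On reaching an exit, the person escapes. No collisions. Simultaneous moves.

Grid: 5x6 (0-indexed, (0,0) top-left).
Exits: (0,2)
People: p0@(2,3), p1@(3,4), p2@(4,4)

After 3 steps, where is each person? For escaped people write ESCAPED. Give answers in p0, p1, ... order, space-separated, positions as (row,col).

Step 1: p0:(2,3)->(1,3) | p1:(3,4)->(2,4) | p2:(4,4)->(3,4)
Step 2: p0:(1,3)->(0,3) | p1:(2,4)->(1,4) | p2:(3,4)->(2,4)
Step 3: p0:(0,3)->(0,2)->EXIT | p1:(1,4)->(0,4) | p2:(2,4)->(1,4)

ESCAPED (0,4) (1,4)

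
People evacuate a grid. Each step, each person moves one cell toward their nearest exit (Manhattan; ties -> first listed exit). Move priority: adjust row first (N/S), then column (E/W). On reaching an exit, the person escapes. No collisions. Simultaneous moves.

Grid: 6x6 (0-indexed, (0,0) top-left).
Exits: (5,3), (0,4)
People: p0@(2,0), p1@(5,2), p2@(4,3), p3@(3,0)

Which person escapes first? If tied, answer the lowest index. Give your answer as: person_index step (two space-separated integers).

Answer: 1 1

Derivation:
Step 1: p0:(2,0)->(3,0) | p1:(5,2)->(5,3)->EXIT | p2:(4,3)->(5,3)->EXIT | p3:(3,0)->(4,0)
Step 2: p0:(3,0)->(4,0) | p1:escaped | p2:escaped | p3:(4,0)->(5,0)
Step 3: p0:(4,0)->(5,0) | p1:escaped | p2:escaped | p3:(5,0)->(5,1)
Step 4: p0:(5,0)->(5,1) | p1:escaped | p2:escaped | p3:(5,1)->(5,2)
Step 5: p0:(5,1)->(5,2) | p1:escaped | p2:escaped | p3:(5,2)->(5,3)->EXIT
Step 6: p0:(5,2)->(5,3)->EXIT | p1:escaped | p2:escaped | p3:escaped
Exit steps: [6, 1, 1, 5]
First to escape: p1 at step 1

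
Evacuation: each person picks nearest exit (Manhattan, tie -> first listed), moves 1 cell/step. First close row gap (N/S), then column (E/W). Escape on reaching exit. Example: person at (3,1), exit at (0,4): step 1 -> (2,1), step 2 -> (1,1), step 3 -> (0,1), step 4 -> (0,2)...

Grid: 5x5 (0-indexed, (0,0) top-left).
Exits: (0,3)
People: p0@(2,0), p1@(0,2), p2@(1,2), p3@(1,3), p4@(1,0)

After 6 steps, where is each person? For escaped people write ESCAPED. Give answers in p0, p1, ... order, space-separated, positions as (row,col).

Step 1: p0:(2,0)->(1,0) | p1:(0,2)->(0,3)->EXIT | p2:(1,2)->(0,2) | p3:(1,3)->(0,3)->EXIT | p4:(1,0)->(0,0)
Step 2: p0:(1,0)->(0,0) | p1:escaped | p2:(0,2)->(0,3)->EXIT | p3:escaped | p4:(0,0)->(0,1)
Step 3: p0:(0,0)->(0,1) | p1:escaped | p2:escaped | p3:escaped | p4:(0,1)->(0,2)
Step 4: p0:(0,1)->(0,2) | p1:escaped | p2:escaped | p3:escaped | p4:(0,2)->(0,3)->EXIT
Step 5: p0:(0,2)->(0,3)->EXIT | p1:escaped | p2:escaped | p3:escaped | p4:escaped

ESCAPED ESCAPED ESCAPED ESCAPED ESCAPED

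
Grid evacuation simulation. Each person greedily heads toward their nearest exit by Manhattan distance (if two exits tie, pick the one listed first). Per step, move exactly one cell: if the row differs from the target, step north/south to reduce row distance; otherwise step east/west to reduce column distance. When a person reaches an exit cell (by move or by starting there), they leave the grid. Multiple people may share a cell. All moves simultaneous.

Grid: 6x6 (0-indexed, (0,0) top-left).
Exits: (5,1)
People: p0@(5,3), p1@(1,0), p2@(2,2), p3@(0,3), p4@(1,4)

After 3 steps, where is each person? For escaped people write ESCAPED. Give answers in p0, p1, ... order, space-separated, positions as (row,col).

Step 1: p0:(5,3)->(5,2) | p1:(1,0)->(2,0) | p2:(2,2)->(3,2) | p3:(0,3)->(1,3) | p4:(1,4)->(2,4)
Step 2: p0:(5,2)->(5,1)->EXIT | p1:(2,0)->(3,0) | p2:(3,2)->(4,2) | p3:(1,3)->(2,3) | p4:(2,4)->(3,4)
Step 3: p0:escaped | p1:(3,0)->(4,0) | p2:(4,2)->(5,2) | p3:(2,3)->(3,3) | p4:(3,4)->(4,4)

ESCAPED (4,0) (5,2) (3,3) (4,4)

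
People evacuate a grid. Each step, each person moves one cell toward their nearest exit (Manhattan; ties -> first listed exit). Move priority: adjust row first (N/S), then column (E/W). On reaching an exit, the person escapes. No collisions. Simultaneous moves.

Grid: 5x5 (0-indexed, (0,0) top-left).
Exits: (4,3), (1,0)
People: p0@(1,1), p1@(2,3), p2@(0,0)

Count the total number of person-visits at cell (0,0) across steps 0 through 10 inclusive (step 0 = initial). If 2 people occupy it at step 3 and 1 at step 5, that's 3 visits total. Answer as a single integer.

Step 0: p0@(1,1) p1@(2,3) p2@(0,0) -> at (0,0): 1 [p2], cum=1
Step 1: p0@ESC p1@(3,3) p2@ESC -> at (0,0): 0 [-], cum=1
Step 2: p0@ESC p1@ESC p2@ESC -> at (0,0): 0 [-], cum=1
Total visits = 1

Answer: 1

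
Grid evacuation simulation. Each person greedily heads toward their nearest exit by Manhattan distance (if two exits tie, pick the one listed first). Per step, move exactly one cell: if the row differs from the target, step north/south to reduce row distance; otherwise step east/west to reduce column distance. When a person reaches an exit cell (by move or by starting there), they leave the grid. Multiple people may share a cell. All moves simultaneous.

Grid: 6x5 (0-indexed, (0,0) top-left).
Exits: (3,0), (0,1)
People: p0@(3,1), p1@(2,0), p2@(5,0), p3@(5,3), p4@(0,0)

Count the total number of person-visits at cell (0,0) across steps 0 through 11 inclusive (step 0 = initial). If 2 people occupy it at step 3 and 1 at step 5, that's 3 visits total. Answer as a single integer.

Step 0: p0@(3,1) p1@(2,0) p2@(5,0) p3@(5,3) p4@(0,0) -> at (0,0): 1 [p4], cum=1
Step 1: p0@ESC p1@ESC p2@(4,0) p3@(4,3) p4@ESC -> at (0,0): 0 [-], cum=1
Step 2: p0@ESC p1@ESC p2@ESC p3@(3,3) p4@ESC -> at (0,0): 0 [-], cum=1
Step 3: p0@ESC p1@ESC p2@ESC p3@(3,2) p4@ESC -> at (0,0): 0 [-], cum=1
Step 4: p0@ESC p1@ESC p2@ESC p3@(3,1) p4@ESC -> at (0,0): 0 [-], cum=1
Step 5: p0@ESC p1@ESC p2@ESC p3@ESC p4@ESC -> at (0,0): 0 [-], cum=1
Total visits = 1

Answer: 1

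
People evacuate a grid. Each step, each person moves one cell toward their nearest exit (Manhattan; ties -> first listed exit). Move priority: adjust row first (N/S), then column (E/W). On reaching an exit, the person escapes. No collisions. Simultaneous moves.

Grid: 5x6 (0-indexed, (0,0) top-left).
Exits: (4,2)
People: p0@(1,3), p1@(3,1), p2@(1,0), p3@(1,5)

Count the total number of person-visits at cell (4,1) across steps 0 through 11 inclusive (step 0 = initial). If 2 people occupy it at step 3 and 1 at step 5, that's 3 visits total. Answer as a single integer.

Answer: 2

Derivation:
Step 0: p0@(1,3) p1@(3,1) p2@(1,0) p3@(1,5) -> at (4,1): 0 [-], cum=0
Step 1: p0@(2,3) p1@(4,1) p2@(2,0) p3@(2,5) -> at (4,1): 1 [p1], cum=1
Step 2: p0@(3,3) p1@ESC p2@(3,0) p3@(3,5) -> at (4,1): 0 [-], cum=1
Step 3: p0@(4,3) p1@ESC p2@(4,0) p3@(4,5) -> at (4,1): 0 [-], cum=1
Step 4: p0@ESC p1@ESC p2@(4,1) p3@(4,4) -> at (4,1): 1 [p2], cum=2
Step 5: p0@ESC p1@ESC p2@ESC p3@(4,3) -> at (4,1): 0 [-], cum=2
Step 6: p0@ESC p1@ESC p2@ESC p3@ESC -> at (4,1): 0 [-], cum=2
Total visits = 2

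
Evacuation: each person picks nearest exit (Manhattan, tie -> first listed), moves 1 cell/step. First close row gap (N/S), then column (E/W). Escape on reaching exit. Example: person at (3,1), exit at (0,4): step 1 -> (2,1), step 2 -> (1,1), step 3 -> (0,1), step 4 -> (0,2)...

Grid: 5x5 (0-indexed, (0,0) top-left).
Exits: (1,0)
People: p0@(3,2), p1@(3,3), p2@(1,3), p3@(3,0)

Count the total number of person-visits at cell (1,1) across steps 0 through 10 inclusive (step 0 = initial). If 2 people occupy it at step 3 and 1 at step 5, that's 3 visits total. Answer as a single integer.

Answer: 3

Derivation:
Step 0: p0@(3,2) p1@(3,3) p2@(1,3) p3@(3,0) -> at (1,1): 0 [-], cum=0
Step 1: p0@(2,2) p1@(2,3) p2@(1,2) p3@(2,0) -> at (1,1): 0 [-], cum=0
Step 2: p0@(1,2) p1@(1,3) p2@(1,1) p3@ESC -> at (1,1): 1 [p2], cum=1
Step 3: p0@(1,1) p1@(1,2) p2@ESC p3@ESC -> at (1,1): 1 [p0], cum=2
Step 4: p0@ESC p1@(1,1) p2@ESC p3@ESC -> at (1,1): 1 [p1], cum=3
Step 5: p0@ESC p1@ESC p2@ESC p3@ESC -> at (1,1): 0 [-], cum=3
Total visits = 3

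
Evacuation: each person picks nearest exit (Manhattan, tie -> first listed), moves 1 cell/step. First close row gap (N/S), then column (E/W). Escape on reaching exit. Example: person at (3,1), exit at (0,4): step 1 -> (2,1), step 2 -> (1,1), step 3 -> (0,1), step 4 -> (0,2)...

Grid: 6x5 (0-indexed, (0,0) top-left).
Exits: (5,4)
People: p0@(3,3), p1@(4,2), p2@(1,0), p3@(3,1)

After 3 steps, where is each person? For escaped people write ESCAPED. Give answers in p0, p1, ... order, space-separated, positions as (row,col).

Step 1: p0:(3,3)->(4,3) | p1:(4,2)->(5,2) | p2:(1,0)->(2,0) | p3:(3,1)->(4,1)
Step 2: p0:(4,3)->(5,3) | p1:(5,2)->(5,3) | p2:(2,0)->(3,0) | p3:(4,1)->(5,1)
Step 3: p0:(5,3)->(5,4)->EXIT | p1:(5,3)->(5,4)->EXIT | p2:(3,0)->(4,0) | p3:(5,1)->(5,2)

ESCAPED ESCAPED (4,0) (5,2)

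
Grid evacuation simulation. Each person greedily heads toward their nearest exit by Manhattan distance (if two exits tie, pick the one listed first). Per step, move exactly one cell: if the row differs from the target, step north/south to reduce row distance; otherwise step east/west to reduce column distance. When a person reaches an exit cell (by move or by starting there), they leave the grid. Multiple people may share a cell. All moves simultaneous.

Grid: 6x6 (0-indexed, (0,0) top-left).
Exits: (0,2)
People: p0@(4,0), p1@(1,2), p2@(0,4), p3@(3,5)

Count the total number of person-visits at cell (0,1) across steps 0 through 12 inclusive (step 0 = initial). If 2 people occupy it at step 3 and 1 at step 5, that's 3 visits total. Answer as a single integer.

Answer: 1

Derivation:
Step 0: p0@(4,0) p1@(1,2) p2@(0,4) p3@(3,5) -> at (0,1): 0 [-], cum=0
Step 1: p0@(3,0) p1@ESC p2@(0,3) p3@(2,5) -> at (0,1): 0 [-], cum=0
Step 2: p0@(2,0) p1@ESC p2@ESC p3@(1,5) -> at (0,1): 0 [-], cum=0
Step 3: p0@(1,0) p1@ESC p2@ESC p3@(0,5) -> at (0,1): 0 [-], cum=0
Step 4: p0@(0,0) p1@ESC p2@ESC p3@(0,4) -> at (0,1): 0 [-], cum=0
Step 5: p0@(0,1) p1@ESC p2@ESC p3@(0,3) -> at (0,1): 1 [p0], cum=1
Step 6: p0@ESC p1@ESC p2@ESC p3@ESC -> at (0,1): 0 [-], cum=1
Total visits = 1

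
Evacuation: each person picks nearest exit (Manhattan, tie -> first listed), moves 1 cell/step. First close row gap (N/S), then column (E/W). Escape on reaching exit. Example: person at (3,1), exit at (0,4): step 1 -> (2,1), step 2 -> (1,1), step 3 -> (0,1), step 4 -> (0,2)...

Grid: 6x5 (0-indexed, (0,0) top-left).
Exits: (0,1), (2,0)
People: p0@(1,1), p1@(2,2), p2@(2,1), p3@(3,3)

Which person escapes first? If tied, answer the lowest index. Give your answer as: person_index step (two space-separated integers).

Answer: 0 1

Derivation:
Step 1: p0:(1,1)->(0,1)->EXIT | p1:(2,2)->(2,1) | p2:(2,1)->(2,0)->EXIT | p3:(3,3)->(2,3)
Step 2: p0:escaped | p1:(2,1)->(2,0)->EXIT | p2:escaped | p3:(2,3)->(2,2)
Step 3: p0:escaped | p1:escaped | p2:escaped | p3:(2,2)->(2,1)
Step 4: p0:escaped | p1:escaped | p2:escaped | p3:(2,1)->(2,0)->EXIT
Exit steps: [1, 2, 1, 4]
First to escape: p0 at step 1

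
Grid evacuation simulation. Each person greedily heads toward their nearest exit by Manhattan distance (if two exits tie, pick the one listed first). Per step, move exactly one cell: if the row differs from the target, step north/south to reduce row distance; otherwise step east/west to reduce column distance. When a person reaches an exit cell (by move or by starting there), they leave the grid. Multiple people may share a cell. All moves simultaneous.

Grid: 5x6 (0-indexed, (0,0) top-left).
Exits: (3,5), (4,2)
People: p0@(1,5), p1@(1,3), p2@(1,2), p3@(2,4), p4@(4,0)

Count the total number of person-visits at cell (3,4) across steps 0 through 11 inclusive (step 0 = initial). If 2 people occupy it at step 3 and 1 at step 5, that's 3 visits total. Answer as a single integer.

Step 0: p0@(1,5) p1@(1,3) p2@(1,2) p3@(2,4) p4@(4,0) -> at (3,4): 0 [-], cum=0
Step 1: p0@(2,5) p1@(2,3) p2@(2,2) p3@(3,4) p4@(4,1) -> at (3,4): 1 [p3], cum=1
Step 2: p0@ESC p1@(3,3) p2@(3,2) p3@ESC p4@ESC -> at (3,4): 0 [-], cum=1
Step 3: p0@ESC p1@(3,4) p2@ESC p3@ESC p4@ESC -> at (3,4): 1 [p1], cum=2
Step 4: p0@ESC p1@ESC p2@ESC p3@ESC p4@ESC -> at (3,4): 0 [-], cum=2
Total visits = 2

Answer: 2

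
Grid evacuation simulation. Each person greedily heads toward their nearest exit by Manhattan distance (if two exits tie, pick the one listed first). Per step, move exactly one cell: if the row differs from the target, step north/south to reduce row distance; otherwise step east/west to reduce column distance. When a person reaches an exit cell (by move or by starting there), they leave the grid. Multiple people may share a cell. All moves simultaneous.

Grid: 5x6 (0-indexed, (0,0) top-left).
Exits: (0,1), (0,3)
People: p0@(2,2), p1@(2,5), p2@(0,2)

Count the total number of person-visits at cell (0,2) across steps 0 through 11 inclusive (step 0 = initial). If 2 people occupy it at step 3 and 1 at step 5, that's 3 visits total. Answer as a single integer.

Step 0: p0@(2,2) p1@(2,5) p2@(0,2) -> at (0,2): 1 [p2], cum=1
Step 1: p0@(1,2) p1@(1,5) p2@ESC -> at (0,2): 0 [-], cum=1
Step 2: p0@(0,2) p1@(0,5) p2@ESC -> at (0,2): 1 [p0], cum=2
Step 3: p0@ESC p1@(0,4) p2@ESC -> at (0,2): 0 [-], cum=2
Step 4: p0@ESC p1@ESC p2@ESC -> at (0,2): 0 [-], cum=2
Total visits = 2

Answer: 2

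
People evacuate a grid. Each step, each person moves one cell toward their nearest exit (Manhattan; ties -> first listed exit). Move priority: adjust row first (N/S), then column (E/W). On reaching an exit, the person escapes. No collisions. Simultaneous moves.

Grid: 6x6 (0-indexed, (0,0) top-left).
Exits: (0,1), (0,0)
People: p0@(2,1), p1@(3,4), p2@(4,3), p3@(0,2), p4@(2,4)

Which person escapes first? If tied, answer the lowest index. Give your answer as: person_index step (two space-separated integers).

Step 1: p0:(2,1)->(1,1) | p1:(3,4)->(2,4) | p2:(4,3)->(3,3) | p3:(0,2)->(0,1)->EXIT | p4:(2,4)->(1,4)
Step 2: p0:(1,1)->(0,1)->EXIT | p1:(2,4)->(1,4) | p2:(3,3)->(2,3) | p3:escaped | p4:(1,4)->(0,4)
Step 3: p0:escaped | p1:(1,4)->(0,4) | p2:(2,3)->(1,3) | p3:escaped | p4:(0,4)->(0,3)
Step 4: p0:escaped | p1:(0,4)->(0,3) | p2:(1,3)->(0,3) | p3:escaped | p4:(0,3)->(0,2)
Step 5: p0:escaped | p1:(0,3)->(0,2) | p2:(0,3)->(0,2) | p3:escaped | p4:(0,2)->(0,1)->EXIT
Step 6: p0:escaped | p1:(0,2)->(0,1)->EXIT | p2:(0,2)->(0,1)->EXIT | p3:escaped | p4:escaped
Exit steps: [2, 6, 6, 1, 5]
First to escape: p3 at step 1

Answer: 3 1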